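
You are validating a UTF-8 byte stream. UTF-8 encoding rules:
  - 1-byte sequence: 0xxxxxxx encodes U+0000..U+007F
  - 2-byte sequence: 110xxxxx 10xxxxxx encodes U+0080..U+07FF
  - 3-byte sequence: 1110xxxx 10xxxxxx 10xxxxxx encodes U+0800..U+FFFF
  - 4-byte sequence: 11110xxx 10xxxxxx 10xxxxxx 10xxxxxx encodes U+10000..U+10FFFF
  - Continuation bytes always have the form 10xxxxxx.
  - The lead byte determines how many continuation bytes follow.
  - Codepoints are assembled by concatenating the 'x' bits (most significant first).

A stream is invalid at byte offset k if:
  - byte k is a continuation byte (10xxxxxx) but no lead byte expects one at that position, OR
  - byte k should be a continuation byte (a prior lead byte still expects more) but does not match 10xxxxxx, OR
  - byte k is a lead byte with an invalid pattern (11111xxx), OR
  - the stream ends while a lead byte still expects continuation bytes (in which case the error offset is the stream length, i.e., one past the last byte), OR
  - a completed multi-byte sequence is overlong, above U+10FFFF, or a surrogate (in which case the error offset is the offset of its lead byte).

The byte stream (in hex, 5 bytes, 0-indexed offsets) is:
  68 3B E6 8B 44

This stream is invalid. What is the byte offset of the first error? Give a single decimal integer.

Byte[0]=68: 1-byte ASCII. cp=U+0068
Byte[1]=3B: 1-byte ASCII. cp=U+003B
Byte[2]=E6: 3-byte lead, need 2 cont bytes. acc=0x6
Byte[3]=8B: continuation. acc=(acc<<6)|0x0B=0x18B
Byte[4]=44: expected 10xxxxxx continuation. INVALID

Answer: 4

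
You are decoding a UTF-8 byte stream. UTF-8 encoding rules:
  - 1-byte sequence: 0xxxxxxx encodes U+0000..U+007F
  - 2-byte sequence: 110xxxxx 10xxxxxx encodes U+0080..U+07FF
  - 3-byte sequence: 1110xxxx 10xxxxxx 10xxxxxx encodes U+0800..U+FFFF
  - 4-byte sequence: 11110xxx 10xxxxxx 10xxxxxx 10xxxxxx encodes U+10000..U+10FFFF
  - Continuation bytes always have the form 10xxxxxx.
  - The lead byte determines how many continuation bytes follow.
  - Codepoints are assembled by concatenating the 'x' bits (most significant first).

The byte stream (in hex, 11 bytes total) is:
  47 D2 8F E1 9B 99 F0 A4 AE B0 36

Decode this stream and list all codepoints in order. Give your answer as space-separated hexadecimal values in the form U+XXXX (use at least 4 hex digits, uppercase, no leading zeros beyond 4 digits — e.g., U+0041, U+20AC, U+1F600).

Answer: U+0047 U+048F U+16D9 U+24BB0 U+0036

Derivation:
Byte[0]=47: 1-byte ASCII. cp=U+0047
Byte[1]=D2: 2-byte lead, need 1 cont bytes. acc=0x12
Byte[2]=8F: continuation. acc=(acc<<6)|0x0F=0x48F
Completed: cp=U+048F (starts at byte 1)
Byte[3]=E1: 3-byte lead, need 2 cont bytes. acc=0x1
Byte[4]=9B: continuation. acc=(acc<<6)|0x1B=0x5B
Byte[5]=99: continuation. acc=(acc<<6)|0x19=0x16D9
Completed: cp=U+16D9 (starts at byte 3)
Byte[6]=F0: 4-byte lead, need 3 cont bytes. acc=0x0
Byte[7]=A4: continuation. acc=(acc<<6)|0x24=0x24
Byte[8]=AE: continuation. acc=(acc<<6)|0x2E=0x92E
Byte[9]=B0: continuation. acc=(acc<<6)|0x30=0x24BB0
Completed: cp=U+24BB0 (starts at byte 6)
Byte[10]=36: 1-byte ASCII. cp=U+0036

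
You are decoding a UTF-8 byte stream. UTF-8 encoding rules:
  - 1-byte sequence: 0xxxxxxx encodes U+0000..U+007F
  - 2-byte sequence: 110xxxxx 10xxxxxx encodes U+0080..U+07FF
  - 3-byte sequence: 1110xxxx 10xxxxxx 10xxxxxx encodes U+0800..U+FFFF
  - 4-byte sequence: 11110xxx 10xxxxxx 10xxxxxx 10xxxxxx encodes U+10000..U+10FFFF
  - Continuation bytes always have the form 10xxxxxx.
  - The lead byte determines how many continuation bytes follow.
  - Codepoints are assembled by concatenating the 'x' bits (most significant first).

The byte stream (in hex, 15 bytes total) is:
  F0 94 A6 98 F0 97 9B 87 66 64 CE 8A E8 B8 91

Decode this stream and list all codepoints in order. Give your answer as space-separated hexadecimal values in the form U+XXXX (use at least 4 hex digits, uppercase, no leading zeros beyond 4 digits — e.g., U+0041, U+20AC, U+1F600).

Byte[0]=F0: 4-byte lead, need 3 cont bytes. acc=0x0
Byte[1]=94: continuation. acc=(acc<<6)|0x14=0x14
Byte[2]=A6: continuation. acc=(acc<<6)|0x26=0x526
Byte[3]=98: continuation. acc=(acc<<6)|0x18=0x14998
Completed: cp=U+14998 (starts at byte 0)
Byte[4]=F0: 4-byte lead, need 3 cont bytes. acc=0x0
Byte[5]=97: continuation. acc=(acc<<6)|0x17=0x17
Byte[6]=9B: continuation. acc=(acc<<6)|0x1B=0x5DB
Byte[7]=87: continuation. acc=(acc<<6)|0x07=0x176C7
Completed: cp=U+176C7 (starts at byte 4)
Byte[8]=66: 1-byte ASCII. cp=U+0066
Byte[9]=64: 1-byte ASCII. cp=U+0064
Byte[10]=CE: 2-byte lead, need 1 cont bytes. acc=0xE
Byte[11]=8A: continuation. acc=(acc<<6)|0x0A=0x38A
Completed: cp=U+038A (starts at byte 10)
Byte[12]=E8: 3-byte lead, need 2 cont bytes. acc=0x8
Byte[13]=B8: continuation. acc=(acc<<6)|0x38=0x238
Byte[14]=91: continuation. acc=(acc<<6)|0x11=0x8E11
Completed: cp=U+8E11 (starts at byte 12)

Answer: U+14998 U+176C7 U+0066 U+0064 U+038A U+8E11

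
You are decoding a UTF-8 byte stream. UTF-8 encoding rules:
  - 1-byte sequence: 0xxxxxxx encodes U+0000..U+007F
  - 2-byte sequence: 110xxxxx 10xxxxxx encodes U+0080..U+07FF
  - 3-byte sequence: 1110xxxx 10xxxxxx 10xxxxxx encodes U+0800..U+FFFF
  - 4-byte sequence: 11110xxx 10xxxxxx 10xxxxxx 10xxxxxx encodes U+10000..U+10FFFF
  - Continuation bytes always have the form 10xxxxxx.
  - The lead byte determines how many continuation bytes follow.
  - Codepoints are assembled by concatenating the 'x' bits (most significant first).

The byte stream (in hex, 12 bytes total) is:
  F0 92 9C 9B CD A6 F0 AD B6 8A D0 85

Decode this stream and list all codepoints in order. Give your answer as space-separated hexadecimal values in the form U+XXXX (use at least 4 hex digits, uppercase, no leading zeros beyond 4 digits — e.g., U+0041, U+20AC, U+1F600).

Answer: U+1271B U+0366 U+2DD8A U+0405

Derivation:
Byte[0]=F0: 4-byte lead, need 3 cont bytes. acc=0x0
Byte[1]=92: continuation. acc=(acc<<6)|0x12=0x12
Byte[2]=9C: continuation. acc=(acc<<6)|0x1C=0x49C
Byte[3]=9B: continuation. acc=(acc<<6)|0x1B=0x1271B
Completed: cp=U+1271B (starts at byte 0)
Byte[4]=CD: 2-byte lead, need 1 cont bytes. acc=0xD
Byte[5]=A6: continuation. acc=(acc<<6)|0x26=0x366
Completed: cp=U+0366 (starts at byte 4)
Byte[6]=F0: 4-byte lead, need 3 cont bytes. acc=0x0
Byte[7]=AD: continuation. acc=(acc<<6)|0x2D=0x2D
Byte[8]=B6: continuation. acc=(acc<<6)|0x36=0xB76
Byte[9]=8A: continuation. acc=(acc<<6)|0x0A=0x2DD8A
Completed: cp=U+2DD8A (starts at byte 6)
Byte[10]=D0: 2-byte lead, need 1 cont bytes. acc=0x10
Byte[11]=85: continuation. acc=(acc<<6)|0x05=0x405
Completed: cp=U+0405 (starts at byte 10)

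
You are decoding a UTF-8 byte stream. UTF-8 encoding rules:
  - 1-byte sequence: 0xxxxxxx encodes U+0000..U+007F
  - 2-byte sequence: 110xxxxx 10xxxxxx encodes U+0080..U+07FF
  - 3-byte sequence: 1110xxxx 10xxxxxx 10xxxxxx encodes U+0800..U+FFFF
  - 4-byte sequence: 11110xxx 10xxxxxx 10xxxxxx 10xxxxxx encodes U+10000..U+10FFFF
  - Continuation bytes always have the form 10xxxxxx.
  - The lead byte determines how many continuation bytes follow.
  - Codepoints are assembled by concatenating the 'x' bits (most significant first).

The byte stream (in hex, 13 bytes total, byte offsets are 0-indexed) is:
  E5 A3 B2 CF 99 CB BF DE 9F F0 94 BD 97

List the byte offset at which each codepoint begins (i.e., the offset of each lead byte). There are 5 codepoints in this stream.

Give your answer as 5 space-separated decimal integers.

Answer: 0 3 5 7 9

Derivation:
Byte[0]=E5: 3-byte lead, need 2 cont bytes. acc=0x5
Byte[1]=A3: continuation. acc=(acc<<6)|0x23=0x163
Byte[2]=B2: continuation. acc=(acc<<6)|0x32=0x58F2
Completed: cp=U+58F2 (starts at byte 0)
Byte[3]=CF: 2-byte lead, need 1 cont bytes. acc=0xF
Byte[4]=99: continuation. acc=(acc<<6)|0x19=0x3D9
Completed: cp=U+03D9 (starts at byte 3)
Byte[5]=CB: 2-byte lead, need 1 cont bytes. acc=0xB
Byte[6]=BF: continuation. acc=(acc<<6)|0x3F=0x2FF
Completed: cp=U+02FF (starts at byte 5)
Byte[7]=DE: 2-byte lead, need 1 cont bytes. acc=0x1E
Byte[8]=9F: continuation. acc=(acc<<6)|0x1F=0x79F
Completed: cp=U+079F (starts at byte 7)
Byte[9]=F0: 4-byte lead, need 3 cont bytes. acc=0x0
Byte[10]=94: continuation. acc=(acc<<6)|0x14=0x14
Byte[11]=BD: continuation. acc=(acc<<6)|0x3D=0x53D
Byte[12]=97: continuation. acc=(acc<<6)|0x17=0x14F57
Completed: cp=U+14F57 (starts at byte 9)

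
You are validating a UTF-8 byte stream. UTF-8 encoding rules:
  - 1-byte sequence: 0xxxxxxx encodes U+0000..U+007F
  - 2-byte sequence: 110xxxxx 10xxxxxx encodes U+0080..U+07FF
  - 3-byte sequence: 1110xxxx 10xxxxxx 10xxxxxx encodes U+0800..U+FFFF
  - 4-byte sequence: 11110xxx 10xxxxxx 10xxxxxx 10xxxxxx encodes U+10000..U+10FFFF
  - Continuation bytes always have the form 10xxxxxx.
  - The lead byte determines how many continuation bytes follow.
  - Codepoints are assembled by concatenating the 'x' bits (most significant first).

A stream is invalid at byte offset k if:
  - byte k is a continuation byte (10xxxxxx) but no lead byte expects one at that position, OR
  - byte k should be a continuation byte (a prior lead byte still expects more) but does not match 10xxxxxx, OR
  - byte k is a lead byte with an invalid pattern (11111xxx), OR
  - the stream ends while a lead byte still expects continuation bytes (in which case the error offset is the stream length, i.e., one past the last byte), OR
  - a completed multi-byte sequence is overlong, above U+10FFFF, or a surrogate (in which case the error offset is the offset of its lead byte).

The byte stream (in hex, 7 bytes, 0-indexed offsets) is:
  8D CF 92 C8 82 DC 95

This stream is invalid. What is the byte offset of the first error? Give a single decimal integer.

Byte[0]=8D: INVALID lead byte (not 0xxx/110x/1110/11110)

Answer: 0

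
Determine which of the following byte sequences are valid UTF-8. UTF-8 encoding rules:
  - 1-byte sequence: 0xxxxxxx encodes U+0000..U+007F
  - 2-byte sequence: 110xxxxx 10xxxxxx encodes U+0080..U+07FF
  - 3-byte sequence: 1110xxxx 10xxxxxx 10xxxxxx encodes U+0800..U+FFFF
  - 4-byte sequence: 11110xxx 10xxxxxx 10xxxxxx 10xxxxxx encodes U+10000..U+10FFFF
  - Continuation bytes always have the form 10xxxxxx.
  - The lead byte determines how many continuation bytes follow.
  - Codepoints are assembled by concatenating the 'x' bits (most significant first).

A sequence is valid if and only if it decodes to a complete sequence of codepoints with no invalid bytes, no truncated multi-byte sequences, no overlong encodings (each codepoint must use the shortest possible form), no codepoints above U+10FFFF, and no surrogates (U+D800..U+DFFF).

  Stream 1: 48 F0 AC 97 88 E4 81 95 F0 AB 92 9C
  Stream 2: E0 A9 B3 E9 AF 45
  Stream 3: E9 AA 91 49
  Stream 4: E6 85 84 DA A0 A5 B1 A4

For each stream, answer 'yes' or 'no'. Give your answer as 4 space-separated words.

Stream 1: decodes cleanly. VALID
Stream 2: error at byte offset 5. INVALID
Stream 3: decodes cleanly. VALID
Stream 4: error at byte offset 5. INVALID

Answer: yes no yes no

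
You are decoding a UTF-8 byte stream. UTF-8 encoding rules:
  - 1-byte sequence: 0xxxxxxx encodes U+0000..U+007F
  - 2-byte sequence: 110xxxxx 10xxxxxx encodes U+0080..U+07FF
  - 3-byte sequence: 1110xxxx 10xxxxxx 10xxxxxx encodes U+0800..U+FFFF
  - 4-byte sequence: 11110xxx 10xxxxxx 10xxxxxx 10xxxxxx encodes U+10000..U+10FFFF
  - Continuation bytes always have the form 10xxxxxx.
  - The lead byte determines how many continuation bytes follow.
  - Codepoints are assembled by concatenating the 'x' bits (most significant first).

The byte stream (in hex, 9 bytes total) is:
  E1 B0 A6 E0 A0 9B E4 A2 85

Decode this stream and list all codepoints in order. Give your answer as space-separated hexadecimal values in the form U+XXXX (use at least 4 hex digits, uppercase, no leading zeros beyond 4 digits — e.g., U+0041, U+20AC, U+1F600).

Answer: U+1C26 U+081B U+4885

Derivation:
Byte[0]=E1: 3-byte lead, need 2 cont bytes. acc=0x1
Byte[1]=B0: continuation. acc=(acc<<6)|0x30=0x70
Byte[2]=A6: continuation. acc=(acc<<6)|0x26=0x1C26
Completed: cp=U+1C26 (starts at byte 0)
Byte[3]=E0: 3-byte lead, need 2 cont bytes. acc=0x0
Byte[4]=A0: continuation. acc=(acc<<6)|0x20=0x20
Byte[5]=9B: continuation. acc=(acc<<6)|0x1B=0x81B
Completed: cp=U+081B (starts at byte 3)
Byte[6]=E4: 3-byte lead, need 2 cont bytes. acc=0x4
Byte[7]=A2: continuation. acc=(acc<<6)|0x22=0x122
Byte[8]=85: continuation. acc=(acc<<6)|0x05=0x4885
Completed: cp=U+4885 (starts at byte 6)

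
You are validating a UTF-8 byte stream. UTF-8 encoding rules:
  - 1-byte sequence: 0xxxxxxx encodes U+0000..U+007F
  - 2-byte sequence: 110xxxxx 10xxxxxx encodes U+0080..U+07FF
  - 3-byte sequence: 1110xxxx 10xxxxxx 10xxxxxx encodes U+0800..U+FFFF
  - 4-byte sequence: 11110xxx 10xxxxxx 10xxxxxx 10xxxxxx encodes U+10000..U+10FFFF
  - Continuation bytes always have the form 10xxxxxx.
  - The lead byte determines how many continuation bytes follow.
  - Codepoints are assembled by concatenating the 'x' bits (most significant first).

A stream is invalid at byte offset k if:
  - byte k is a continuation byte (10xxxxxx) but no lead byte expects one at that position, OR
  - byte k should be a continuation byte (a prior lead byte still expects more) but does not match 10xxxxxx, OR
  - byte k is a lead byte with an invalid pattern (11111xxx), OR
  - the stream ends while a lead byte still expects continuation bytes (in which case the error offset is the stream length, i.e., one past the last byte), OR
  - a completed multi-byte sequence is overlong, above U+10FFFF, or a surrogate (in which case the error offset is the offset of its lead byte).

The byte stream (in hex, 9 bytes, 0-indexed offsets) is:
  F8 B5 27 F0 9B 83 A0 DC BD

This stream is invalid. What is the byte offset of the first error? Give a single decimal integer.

Byte[0]=F8: INVALID lead byte (not 0xxx/110x/1110/11110)

Answer: 0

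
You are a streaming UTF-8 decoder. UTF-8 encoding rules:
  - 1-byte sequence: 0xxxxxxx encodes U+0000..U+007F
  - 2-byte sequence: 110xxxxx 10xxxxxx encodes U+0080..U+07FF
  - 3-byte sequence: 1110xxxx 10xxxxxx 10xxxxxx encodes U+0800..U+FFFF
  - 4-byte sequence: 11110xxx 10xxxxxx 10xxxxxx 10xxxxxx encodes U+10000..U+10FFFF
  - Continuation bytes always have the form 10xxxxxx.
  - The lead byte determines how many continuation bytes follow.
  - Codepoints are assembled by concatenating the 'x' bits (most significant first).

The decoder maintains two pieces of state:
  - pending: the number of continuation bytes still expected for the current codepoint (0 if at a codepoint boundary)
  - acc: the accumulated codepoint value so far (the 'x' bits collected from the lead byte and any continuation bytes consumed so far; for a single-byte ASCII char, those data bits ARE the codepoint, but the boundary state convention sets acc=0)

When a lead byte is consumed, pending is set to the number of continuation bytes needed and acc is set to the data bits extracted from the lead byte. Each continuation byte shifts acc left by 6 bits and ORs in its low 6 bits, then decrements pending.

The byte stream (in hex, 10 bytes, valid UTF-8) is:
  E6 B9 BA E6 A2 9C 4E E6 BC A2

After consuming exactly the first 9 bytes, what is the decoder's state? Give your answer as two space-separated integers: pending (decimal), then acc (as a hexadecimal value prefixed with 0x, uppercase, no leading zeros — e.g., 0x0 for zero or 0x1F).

Answer: 1 0x1BC

Derivation:
Byte[0]=E6: 3-byte lead. pending=2, acc=0x6
Byte[1]=B9: continuation. acc=(acc<<6)|0x39=0x1B9, pending=1
Byte[2]=BA: continuation. acc=(acc<<6)|0x3A=0x6E7A, pending=0
Byte[3]=E6: 3-byte lead. pending=2, acc=0x6
Byte[4]=A2: continuation. acc=(acc<<6)|0x22=0x1A2, pending=1
Byte[5]=9C: continuation. acc=(acc<<6)|0x1C=0x689C, pending=0
Byte[6]=4E: 1-byte. pending=0, acc=0x0
Byte[7]=E6: 3-byte lead. pending=2, acc=0x6
Byte[8]=BC: continuation. acc=(acc<<6)|0x3C=0x1BC, pending=1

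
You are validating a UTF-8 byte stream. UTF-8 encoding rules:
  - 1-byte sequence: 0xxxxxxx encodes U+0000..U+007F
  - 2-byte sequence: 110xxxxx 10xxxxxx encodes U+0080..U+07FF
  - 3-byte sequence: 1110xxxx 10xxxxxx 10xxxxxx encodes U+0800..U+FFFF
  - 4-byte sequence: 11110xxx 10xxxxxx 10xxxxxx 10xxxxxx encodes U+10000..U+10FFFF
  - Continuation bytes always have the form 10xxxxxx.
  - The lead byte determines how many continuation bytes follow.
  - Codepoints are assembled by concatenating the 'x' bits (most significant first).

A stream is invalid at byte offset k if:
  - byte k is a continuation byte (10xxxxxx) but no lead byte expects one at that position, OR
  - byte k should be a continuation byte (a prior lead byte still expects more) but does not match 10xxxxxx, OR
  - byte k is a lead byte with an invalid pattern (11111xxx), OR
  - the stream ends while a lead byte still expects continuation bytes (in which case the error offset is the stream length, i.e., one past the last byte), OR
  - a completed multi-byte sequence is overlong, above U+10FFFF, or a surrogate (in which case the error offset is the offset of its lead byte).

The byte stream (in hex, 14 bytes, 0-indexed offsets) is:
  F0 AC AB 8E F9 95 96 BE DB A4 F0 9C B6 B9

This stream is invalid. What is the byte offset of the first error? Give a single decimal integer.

Byte[0]=F0: 4-byte lead, need 3 cont bytes. acc=0x0
Byte[1]=AC: continuation. acc=(acc<<6)|0x2C=0x2C
Byte[2]=AB: continuation. acc=(acc<<6)|0x2B=0xB2B
Byte[3]=8E: continuation. acc=(acc<<6)|0x0E=0x2CACE
Completed: cp=U+2CACE (starts at byte 0)
Byte[4]=F9: INVALID lead byte (not 0xxx/110x/1110/11110)

Answer: 4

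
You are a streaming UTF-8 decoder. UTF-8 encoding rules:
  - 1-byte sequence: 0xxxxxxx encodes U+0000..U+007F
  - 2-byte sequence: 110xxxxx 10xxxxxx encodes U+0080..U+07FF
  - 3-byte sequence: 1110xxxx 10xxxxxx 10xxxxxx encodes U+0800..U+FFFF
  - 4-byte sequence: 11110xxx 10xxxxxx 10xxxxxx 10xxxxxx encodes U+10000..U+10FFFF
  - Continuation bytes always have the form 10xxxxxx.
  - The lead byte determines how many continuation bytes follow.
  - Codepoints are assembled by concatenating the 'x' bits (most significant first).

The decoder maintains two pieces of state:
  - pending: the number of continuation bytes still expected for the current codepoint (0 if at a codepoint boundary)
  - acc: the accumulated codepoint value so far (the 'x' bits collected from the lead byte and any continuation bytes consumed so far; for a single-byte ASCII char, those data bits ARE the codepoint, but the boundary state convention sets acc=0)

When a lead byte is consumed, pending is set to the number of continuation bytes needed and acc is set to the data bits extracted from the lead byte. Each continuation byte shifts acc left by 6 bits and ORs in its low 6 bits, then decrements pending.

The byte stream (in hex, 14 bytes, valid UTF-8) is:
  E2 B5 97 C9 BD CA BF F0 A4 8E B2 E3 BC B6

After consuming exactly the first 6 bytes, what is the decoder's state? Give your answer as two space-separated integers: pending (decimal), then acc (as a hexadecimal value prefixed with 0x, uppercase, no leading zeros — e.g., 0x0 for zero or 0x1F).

Answer: 1 0xA

Derivation:
Byte[0]=E2: 3-byte lead. pending=2, acc=0x2
Byte[1]=B5: continuation. acc=(acc<<6)|0x35=0xB5, pending=1
Byte[2]=97: continuation. acc=(acc<<6)|0x17=0x2D57, pending=0
Byte[3]=C9: 2-byte lead. pending=1, acc=0x9
Byte[4]=BD: continuation. acc=(acc<<6)|0x3D=0x27D, pending=0
Byte[5]=CA: 2-byte lead. pending=1, acc=0xA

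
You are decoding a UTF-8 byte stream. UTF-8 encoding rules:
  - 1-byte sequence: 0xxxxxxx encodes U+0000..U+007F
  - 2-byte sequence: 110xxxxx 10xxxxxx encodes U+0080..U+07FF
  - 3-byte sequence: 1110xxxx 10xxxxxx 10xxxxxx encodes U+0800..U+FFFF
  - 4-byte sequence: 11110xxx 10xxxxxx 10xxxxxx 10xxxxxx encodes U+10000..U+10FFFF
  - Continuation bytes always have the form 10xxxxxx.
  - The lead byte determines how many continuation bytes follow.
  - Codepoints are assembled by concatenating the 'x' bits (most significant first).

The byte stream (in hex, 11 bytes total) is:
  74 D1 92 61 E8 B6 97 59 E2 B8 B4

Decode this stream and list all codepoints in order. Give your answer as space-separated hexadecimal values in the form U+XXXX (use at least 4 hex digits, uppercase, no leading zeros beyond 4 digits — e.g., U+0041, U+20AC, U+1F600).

Byte[0]=74: 1-byte ASCII. cp=U+0074
Byte[1]=D1: 2-byte lead, need 1 cont bytes. acc=0x11
Byte[2]=92: continuation. acc=(acc<<6)|0x12=0x452
Completed: cp=U+0452 (starts at byte 1)
Byte[3]=61: 1-byte ASCII. cp=U+0061
Byte[4]=E8: 3-byte lead, need 2 cont bytes. acc=0x8
Byte[5]=B6: continuation. acc=(acc<<6)|0x36=0x236
Byte[6]=97: continuation. acc=(acc<<6)|0x17=0x8D97
Completed: cp=U+8D97 (starts at byte 4)
Byte[7]=59: 1-byte ASCII. cp=U+0059
Byte[8]=E2: 3-byte lead, need 2 cont bytes. acc=0x2
Byte[9]=B8: continuation. acc=(acc<<6)|0x38=0xB8
Byte[10]=B4: continuation. acc=(acc<<6)|0x34=0x2E34
Completed: cp=U+2E34 (starts at byte 8)

Answer: U+0074 U+0452 U+0061 U+8D97 U+0059 U+2E34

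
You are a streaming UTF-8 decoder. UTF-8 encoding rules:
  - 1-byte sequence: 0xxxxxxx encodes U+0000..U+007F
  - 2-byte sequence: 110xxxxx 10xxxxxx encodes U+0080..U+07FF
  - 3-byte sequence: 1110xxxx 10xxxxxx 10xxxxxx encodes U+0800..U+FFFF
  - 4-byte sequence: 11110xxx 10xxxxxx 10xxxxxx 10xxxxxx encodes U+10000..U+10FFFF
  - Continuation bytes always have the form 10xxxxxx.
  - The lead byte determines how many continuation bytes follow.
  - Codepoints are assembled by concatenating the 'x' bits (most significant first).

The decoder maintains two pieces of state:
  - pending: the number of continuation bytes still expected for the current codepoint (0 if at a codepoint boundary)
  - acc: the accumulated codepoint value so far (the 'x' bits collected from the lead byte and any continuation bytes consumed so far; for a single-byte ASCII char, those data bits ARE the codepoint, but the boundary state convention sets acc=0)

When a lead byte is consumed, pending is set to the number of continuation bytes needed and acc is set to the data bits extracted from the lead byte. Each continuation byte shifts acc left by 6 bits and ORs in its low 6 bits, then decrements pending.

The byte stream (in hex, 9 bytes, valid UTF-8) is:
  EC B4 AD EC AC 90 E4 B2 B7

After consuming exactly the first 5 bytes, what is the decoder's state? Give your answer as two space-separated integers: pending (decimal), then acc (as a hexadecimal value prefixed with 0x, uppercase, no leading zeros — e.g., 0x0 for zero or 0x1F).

Byte[0]=EC: 3-byte lead. pending=2, acc=0xC
Byte[1]=B4: continuation. acc=(acc<<6)|0x34=0x334, pending=1
Byte[2]=AD: continuation. acc=(acc<<6)|0x2D=0xCD2D, pending=0
Byte[3]=EC: 3-byte lead. pending=2, acc=0xC
Byte[4]=AC: continuation. acc=(acc<<6)|0x2C=0x32C, pending=1

Answer: 1 0x32C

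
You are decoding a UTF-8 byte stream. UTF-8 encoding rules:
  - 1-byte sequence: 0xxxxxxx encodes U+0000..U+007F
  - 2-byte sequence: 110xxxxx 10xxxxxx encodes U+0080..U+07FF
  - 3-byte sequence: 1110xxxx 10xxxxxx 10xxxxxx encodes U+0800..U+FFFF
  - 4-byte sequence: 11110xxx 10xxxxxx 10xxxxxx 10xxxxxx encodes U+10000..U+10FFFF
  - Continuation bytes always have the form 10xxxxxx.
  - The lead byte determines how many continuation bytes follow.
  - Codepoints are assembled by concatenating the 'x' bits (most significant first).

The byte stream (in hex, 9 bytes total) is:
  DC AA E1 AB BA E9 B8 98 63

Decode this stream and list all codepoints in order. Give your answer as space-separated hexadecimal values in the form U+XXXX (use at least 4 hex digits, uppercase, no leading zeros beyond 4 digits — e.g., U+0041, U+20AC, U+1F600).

Byte[0]=DC: 2-byte lead, need 1 cont bytes. acc=0x1C
Byte[1]=AA: continuation. acc=(acc<<6)|0x2A=0x72A
Completed: cp=U+072A (starts at byte 0)
Byte[2]=E1: 3-byte lead, need 2 cont bytes. acc=0x1
Byte[3]=AB: continuation. acc=(acc<<6)|0x2B=0x6B
Byte[4]=BA: continuation. acc=(acc<<6)|0x3A=0x1AFA
Completed: cp=U+1AFA (starts at byte 2)
Byte[5]=E9: 3-byte lead, need 2 cont bytes. acc=0x9
Byte[6]=B8: continuation. acc=(acc<<6)|0x38=0x278
Byte[7]=98: continuation. acc=(acc<<6)|0x18=0x9E18
Completed: cp=U+9E18 (starts at byte 5)
Byte[8]=63: 1-byte ASCII. cp=U+0063

Answer: U+072A U+1AFA U+9E18 U+0063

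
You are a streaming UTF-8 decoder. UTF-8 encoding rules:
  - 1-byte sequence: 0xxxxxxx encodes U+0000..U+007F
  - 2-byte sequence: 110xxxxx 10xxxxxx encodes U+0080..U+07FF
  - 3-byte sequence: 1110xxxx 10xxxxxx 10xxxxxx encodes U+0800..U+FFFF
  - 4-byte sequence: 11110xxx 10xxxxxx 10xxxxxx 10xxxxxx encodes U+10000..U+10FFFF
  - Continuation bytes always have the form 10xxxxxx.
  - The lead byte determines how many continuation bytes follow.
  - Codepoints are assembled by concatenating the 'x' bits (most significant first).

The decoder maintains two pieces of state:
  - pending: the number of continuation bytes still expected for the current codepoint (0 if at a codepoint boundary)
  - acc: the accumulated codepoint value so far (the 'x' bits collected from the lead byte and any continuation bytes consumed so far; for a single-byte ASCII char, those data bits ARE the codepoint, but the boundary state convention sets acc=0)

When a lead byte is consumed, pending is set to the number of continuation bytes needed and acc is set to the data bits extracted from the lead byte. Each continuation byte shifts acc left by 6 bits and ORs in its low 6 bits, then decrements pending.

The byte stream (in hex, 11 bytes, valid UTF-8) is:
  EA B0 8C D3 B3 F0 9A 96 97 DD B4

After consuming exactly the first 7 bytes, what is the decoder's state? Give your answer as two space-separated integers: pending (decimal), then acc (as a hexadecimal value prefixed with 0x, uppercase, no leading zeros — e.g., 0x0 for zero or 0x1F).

Answer: 2 0x1A

Derivation:
Byte[0]=EA: 3-byte lead. pending=2, acc=0xA
Byte[1]=B0: continuation. acc=(acc<<6)|0x30=0x2B0, pending=1
Byte[2]=8C: continuation. acc=(acc<<6)|0x0C=0xAC0C, pending=0
Byte[3]=D3: 2-byte lead. pending=1, acc=0x13
Byte[4]=B3: continuation. acc=(acc<<6)|0x33=0x4F3, pending=0
Byte[5]=F0: 4-byte lead. pending=3, acc=0x0
Byte[6]=9A: continuation. acc=(acc<<6)|0x1A=0x1A, pending=2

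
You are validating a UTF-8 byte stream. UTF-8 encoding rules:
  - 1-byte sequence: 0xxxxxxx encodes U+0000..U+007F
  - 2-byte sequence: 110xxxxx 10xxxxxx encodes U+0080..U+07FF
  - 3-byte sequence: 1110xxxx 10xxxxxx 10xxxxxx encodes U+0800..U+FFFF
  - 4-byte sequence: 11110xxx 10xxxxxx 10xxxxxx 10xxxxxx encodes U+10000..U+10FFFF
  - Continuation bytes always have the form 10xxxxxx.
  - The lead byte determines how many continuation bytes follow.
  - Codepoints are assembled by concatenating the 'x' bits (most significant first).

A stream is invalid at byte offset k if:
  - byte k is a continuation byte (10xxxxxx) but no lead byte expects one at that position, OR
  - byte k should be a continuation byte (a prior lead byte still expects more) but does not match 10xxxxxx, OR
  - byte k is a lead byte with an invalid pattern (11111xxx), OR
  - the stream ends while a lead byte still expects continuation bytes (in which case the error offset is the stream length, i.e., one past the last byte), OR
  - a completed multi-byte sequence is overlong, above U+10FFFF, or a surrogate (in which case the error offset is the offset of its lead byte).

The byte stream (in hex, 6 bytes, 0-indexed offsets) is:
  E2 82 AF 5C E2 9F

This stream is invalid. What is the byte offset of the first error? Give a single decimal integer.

Byte[0]=E2: 3-byte lead, need 2 cont bytes. acc=0x2
Byte[1]=82: continuation. acc=(acc<<6)|0x02=0x82
Byte[2]=AF: continuation. acc=(acc<<6)|0x2F=0x20AF
Completed: cp=U+20AF (starts at byte 0)
Byte[3]=5C: 1-byte ASCII. cp=U+005C
Byte[4]=E2: 3-byte lead, need 2 cont bytes. acc=0x2
Byte[5]=9F: continuation. acc=(acc<<6)|0x1F=0x9F
Byte[6]: stream ended, expected continuation. INVALID

Answer: 6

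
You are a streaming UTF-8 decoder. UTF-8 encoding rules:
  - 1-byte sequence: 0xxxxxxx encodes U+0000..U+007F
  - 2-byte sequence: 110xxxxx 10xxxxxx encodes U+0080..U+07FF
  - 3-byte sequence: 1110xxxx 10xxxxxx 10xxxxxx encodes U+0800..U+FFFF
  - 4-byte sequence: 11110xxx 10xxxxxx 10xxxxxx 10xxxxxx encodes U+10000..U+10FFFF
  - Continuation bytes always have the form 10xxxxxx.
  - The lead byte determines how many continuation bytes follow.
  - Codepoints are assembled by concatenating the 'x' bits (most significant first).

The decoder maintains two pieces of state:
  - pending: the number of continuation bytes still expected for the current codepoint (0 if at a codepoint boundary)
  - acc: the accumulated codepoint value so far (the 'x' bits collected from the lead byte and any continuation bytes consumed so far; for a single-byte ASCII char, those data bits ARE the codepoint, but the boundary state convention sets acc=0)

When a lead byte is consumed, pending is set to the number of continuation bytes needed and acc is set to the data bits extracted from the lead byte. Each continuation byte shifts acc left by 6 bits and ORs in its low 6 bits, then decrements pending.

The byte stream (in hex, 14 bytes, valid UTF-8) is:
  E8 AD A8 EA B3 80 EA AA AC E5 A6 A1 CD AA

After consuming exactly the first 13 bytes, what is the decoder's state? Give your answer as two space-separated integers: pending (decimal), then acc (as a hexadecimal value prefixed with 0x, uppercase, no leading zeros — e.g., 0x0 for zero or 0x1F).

Byte[0]=E8: 3-byte lead. pending=2, acc=0x8
Byte[1]=AD: continuation. acc=(acc<<6)|0x2D=0x22D, pending=1
Byte[2]=A8: continuation. acc=(acc<<6)|0x28=0x8B68, pending=0
Byte[3]=EA: 3-byte lead. pending=2, acc=0xA
Byte[4]=B3: continuation. acc=(acc<<6)|0x33=0x2B3, pending=1
Byte[5]=80: continuation. acc=(acc<<6)|0x00=0xACC0, pending=0
Byte[6]=EA: 3-byte lead. pending=2, acc=0xA
Byte[7]=AA: continuation. acc=(acc<<6)|0x2A=0x2AA, pending=1
Byte[8]=AC: continuation. acc=(acc<<6)|0x2C=0xAAAC, pending=0
Byte[9]=E5: 3-byte lead. pending=2, acc=0x5
Byte[10]=A6: continuation. acc=(acc<<6)|0x26=0x166, pending=1
Byte[11]=A1: continuation. acc=(acc<<6)|0x21=0x59A1, pending=0
Byte[12]=CD: 2-byte lead. pending=1, acc=0xD

Answer: 1 0xD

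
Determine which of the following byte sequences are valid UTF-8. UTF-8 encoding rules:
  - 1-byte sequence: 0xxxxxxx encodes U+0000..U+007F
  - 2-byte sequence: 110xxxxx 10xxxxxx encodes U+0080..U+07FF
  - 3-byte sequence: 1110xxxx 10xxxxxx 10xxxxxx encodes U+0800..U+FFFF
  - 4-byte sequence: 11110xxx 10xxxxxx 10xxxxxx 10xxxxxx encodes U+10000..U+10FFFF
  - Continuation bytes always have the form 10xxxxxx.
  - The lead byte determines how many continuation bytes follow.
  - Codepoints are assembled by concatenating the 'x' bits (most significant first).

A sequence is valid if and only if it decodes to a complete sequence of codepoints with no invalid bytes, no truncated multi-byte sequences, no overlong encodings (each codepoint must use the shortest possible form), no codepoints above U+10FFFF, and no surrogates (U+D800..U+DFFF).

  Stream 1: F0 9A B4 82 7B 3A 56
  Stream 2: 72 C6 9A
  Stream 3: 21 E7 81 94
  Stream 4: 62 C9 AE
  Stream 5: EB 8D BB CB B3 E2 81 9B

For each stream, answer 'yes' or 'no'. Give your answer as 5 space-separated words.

Stream 1: decodes cleanly. VALID
Stream 2: decodes cleanly. VALID
Stream 3: decodes cleanly. VALID
Stream 4: decodes cleanly. VALID
Stream 5: decodes cleanly. VALID

Answer: yes yes yes yes yes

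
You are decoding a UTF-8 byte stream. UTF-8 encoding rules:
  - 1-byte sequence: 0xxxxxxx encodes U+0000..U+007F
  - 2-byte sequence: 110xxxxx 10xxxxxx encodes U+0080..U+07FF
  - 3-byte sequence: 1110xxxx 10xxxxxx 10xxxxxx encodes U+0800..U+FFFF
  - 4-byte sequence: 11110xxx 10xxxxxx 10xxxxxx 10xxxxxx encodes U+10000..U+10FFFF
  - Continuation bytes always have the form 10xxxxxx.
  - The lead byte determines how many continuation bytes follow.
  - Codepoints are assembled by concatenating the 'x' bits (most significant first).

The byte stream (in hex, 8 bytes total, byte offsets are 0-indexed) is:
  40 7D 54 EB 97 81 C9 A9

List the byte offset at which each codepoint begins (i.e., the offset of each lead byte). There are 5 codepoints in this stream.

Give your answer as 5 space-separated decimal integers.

Byte[0]=40: 1-byte ASCII. cp=U+0040
Byte[1]=7D: 1-byte ASCII. cp=U+007D
Byte[2]=54: 1-byte ASCII. cp=U+0054
Byte[3]=EB: 3-byte lead, need 2 cont bytes. acc=0xB
Byte[4]=97: continuation. acc=(acc<<6)|0x17=0x2D7
Byte[5]=81: continuation. acc=(acc<<6)|0x01=0xB5C1
Completed: cp=U+B5C1 (starts at byte 3)
Byte[6]=C9: 2-byte lead, need 1 cont bytes. acc=0x9
Byte[7]=A9: continuation. acc=(acc<<6)|0x29=0x269
Completed: cp=U+0269 (starts at byte 6)

Answer: 0 1 2 3 6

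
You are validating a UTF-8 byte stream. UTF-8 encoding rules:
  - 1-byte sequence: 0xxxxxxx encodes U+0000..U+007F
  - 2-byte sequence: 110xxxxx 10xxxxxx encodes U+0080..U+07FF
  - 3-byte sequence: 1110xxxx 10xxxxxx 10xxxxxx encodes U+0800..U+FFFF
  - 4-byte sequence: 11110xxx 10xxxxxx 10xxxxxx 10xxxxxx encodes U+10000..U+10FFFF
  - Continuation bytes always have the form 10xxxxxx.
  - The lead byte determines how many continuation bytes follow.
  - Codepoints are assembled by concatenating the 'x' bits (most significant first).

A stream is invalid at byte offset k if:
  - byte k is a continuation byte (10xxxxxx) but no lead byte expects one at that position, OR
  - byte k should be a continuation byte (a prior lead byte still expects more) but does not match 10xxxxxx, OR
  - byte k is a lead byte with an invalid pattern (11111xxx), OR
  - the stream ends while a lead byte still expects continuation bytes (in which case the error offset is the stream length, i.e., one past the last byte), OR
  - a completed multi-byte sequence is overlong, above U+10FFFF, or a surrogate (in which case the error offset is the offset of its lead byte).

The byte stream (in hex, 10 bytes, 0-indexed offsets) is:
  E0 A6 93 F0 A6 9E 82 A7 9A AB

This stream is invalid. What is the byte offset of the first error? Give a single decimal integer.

Byte[0]=E0: 3-byte lead, need 2 cont bytes. acc=0x0
Byte[1]=A6: continuation. acc=(acc<<6)|0x26=0x26
Byte[2]=93: continuation. acc=(acc<<6)|0x13=0x993
Completed: cp=U+0993 (starts at byte 0)
Byte[3]=F0: 4-byte lead, need 3 cont bytes. acc=0x0
Byte[4]=A6: continuation. acc=(acc<<6)|0x26=0x26
Byte[5]=9E: continuation. acc=(acc<<6)|0x1E=0x99E
Byte[6]=82: continuation. acc=(acc<<6)|0x02=0x26782
Completed: cp=U+26782 (starts at byte 3)
Byte[7]=A7: INVALID lead byte (not 0xxx/110x/1110/11110)

Answer: 7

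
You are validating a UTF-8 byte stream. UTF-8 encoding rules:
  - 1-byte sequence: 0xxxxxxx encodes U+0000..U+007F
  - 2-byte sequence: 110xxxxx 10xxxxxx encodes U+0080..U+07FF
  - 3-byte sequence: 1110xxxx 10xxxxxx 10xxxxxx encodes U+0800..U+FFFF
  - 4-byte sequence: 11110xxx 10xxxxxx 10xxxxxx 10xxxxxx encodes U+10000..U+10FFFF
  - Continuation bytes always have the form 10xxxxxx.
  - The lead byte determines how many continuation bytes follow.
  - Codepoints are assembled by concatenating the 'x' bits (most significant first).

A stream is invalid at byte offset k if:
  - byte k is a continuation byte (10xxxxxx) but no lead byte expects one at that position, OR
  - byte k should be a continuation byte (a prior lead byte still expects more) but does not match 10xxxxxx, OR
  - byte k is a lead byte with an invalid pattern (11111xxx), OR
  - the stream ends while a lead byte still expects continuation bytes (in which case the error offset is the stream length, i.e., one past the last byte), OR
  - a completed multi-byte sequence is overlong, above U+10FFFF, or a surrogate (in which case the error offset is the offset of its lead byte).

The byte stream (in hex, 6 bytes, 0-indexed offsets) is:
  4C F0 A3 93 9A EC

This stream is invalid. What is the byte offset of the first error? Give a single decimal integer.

Answer: 6

Derivation:
Byte[0]=4C: 1-byte ASCII. cp=U+004C
Byte[1]=F0: 4-byte lead, need 3 cont bytes. acc=0x0
Byte[2]=A3: continuation. acc=(acc<<6)|0x23=0x23
Byte[3]=93: continuation. acc=(acc<<6)|0x13=0x8D3
Byte[4]=9A: continuation. acc=(acc<<6)|0x1A=0x234DA
Completed: cp=U+234DA (starts at byte 1)
Byte[5]=EC: 3-byte lead, need 2 cont bytes. acc=0xC
Byte[6]: stream ended, expected continuation. INVALID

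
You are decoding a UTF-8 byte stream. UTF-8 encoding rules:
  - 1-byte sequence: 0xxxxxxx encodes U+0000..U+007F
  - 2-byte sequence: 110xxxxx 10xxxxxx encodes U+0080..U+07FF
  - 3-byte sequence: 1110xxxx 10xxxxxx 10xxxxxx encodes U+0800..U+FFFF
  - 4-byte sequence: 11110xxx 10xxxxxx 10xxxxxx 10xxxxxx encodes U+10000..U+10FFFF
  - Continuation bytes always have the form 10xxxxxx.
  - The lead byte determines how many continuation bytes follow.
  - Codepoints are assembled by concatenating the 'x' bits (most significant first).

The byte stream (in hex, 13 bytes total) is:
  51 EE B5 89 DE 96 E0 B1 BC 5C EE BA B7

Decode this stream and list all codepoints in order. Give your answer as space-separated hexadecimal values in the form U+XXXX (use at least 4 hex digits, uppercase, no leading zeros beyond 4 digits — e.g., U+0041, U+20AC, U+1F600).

Answer: U+0051 U+ED49 U+0796 U+0C7C U+005C U+EEB7

Derivation:
Byte[0]=51: 1-byte ASCII. cp=U+0051
Byte[1]=EE: 3-byte lead, need 2 cont bytes. acc=0xE
Byte[2]=B5: continuation. acc=(acc<<6)|0x35=0x3B5
Byte[3]=89: continuation. acc=(acc<<6)|0x09=0xED49
Completed: cp=U+ED49 (starts at byte 1)
Byte[4]=DE: 2-byte lead, need 1 cont bytes. acc=0x1E
Byte[5]=96: continuation. acc=(acc<<6)|0x16=0x796
Completed: cp=U+0796 (starts at byte 4)
Byte[6]=E0: 3-byte lead, need 2 cont bytes. acc=0x0
Byte[7]=B1: continuation. acc=(acc<<6)|0x31=0x31
Byte[8]=BC: continuation. acc=(acc<<6)|0x3C=0xC7C
Completed: cp=U+0C7C (starts at byte 6)
Byte[9]=5C: 1-byte ASCII. cp=U+005C
Byte[10]=EE: 3-byte lead, need 2 cont bytes. acc=0xE
Byte[11]=BA: continuation. acc=(acc<<6)|0x3A=0x3BA
Byte[12]=B7: continuation. acc=(acc<<6)|0x37=0xEEB7
Completed: cp=U+EEB7 (starts at byte 10)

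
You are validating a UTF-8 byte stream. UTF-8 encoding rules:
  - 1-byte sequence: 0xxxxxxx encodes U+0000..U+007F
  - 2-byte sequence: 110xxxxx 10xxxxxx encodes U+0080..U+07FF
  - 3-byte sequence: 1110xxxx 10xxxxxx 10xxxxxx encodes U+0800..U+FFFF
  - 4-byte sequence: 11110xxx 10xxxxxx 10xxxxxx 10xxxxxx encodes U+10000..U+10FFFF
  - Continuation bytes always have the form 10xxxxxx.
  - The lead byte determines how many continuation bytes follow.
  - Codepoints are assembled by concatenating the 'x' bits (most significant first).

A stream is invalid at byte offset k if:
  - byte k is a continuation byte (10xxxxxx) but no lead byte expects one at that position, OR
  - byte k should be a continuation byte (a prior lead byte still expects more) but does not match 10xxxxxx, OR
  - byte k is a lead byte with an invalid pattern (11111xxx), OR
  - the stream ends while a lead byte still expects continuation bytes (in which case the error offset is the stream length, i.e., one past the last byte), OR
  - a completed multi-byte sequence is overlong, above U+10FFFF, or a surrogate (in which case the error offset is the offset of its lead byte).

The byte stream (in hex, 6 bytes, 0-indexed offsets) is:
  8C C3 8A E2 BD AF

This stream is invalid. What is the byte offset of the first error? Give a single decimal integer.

Answer: 0

Derivation:
Byte[0]=8C: INVALID lead byte (not 0xxx/110x/1110/11110)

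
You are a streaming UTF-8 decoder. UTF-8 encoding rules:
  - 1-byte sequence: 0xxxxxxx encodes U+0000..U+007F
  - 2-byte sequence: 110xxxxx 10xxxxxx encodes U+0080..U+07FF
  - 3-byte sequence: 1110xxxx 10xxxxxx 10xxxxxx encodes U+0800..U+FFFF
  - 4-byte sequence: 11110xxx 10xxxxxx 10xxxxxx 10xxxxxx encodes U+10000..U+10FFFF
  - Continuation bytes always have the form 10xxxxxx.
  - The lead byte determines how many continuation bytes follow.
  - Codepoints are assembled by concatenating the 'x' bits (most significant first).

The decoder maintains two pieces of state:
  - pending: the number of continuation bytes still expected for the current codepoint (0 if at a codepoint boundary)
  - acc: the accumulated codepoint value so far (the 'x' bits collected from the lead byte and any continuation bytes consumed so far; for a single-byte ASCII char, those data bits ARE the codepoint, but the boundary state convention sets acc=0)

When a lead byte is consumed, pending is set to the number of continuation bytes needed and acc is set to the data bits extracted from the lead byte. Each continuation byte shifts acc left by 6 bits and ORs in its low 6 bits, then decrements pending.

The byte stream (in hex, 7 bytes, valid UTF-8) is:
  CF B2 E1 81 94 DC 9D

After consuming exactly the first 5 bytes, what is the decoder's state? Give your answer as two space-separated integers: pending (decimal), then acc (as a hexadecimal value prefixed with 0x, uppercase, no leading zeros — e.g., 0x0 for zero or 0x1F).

Byte[0]=CF: 2-byte lead. pending=1, acc=0xF
Byte[1]=B2: continuation. acc=(acc<<6)|0x32=0x3F2, pending=0
Byte[2]=E1: 3-byte lead. pending=2, acc=0x1
Byte[3]=81: continuation. acc=(acc<<6)|0x01=0x41, pending=1
Byte[4]=94: continuation. acc=(acc<<6)|0x14=0x1054, pending=0

Answer: 0 0x1054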